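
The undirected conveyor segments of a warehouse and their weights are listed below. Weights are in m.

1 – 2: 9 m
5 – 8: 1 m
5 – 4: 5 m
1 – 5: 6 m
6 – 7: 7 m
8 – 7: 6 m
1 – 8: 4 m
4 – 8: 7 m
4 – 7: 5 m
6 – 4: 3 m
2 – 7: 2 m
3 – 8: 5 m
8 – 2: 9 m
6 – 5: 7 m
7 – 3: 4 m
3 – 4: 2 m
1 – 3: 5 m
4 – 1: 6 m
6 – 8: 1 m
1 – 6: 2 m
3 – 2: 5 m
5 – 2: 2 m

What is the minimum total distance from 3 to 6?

5 m

Enumerating some paths:
3 - 4 - 6: 2+3 = 5
3 - 8 - 6: 5+1 = 6
The minimum is 5 m via 3 - 4 - 6.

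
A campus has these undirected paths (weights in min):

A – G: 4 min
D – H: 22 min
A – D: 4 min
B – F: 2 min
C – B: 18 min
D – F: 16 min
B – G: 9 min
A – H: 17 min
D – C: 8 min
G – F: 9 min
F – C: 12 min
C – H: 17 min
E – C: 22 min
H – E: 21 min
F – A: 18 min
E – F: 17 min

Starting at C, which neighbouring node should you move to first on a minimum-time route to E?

Compare a few routes:
C–E: 22 = 22
C–F–E: 12+17 = 29
C–B–F–E: 18+2+17 = 37
Cheapest is C–E at 22 min.
So from C the first move is to E.

E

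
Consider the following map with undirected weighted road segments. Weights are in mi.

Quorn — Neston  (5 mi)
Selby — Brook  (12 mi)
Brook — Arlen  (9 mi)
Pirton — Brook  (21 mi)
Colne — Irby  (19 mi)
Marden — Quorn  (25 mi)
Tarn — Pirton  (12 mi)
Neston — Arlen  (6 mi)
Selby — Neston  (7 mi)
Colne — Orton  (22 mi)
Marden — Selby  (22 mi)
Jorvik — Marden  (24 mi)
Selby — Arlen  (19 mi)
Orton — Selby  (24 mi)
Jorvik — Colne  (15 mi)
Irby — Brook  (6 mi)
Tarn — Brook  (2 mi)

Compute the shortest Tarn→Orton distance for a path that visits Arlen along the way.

48 mi

Best Tarn to Arlen: Tarn → Brook → Arlen costing 11
Best Arlen to Orton: Arlen → Neston → Selby → Orton costing 37
Total via Arlen: 11 + 37 = 48 mi.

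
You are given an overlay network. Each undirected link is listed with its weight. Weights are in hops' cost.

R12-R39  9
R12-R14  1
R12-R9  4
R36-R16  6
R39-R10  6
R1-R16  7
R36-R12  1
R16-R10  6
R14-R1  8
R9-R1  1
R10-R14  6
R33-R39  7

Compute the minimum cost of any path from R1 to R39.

14 hops' cost

Shortest distances from R1:
R1: 0
R9: 1  (via R1)
R12: 5  (via R9)
R36: 6  (via R12)
R14: 6  (via R12)
R16: 7  (via R1)
R10: 12  (via R14)
R39: 14  (via R12)
Shortest route: R1 → R9 → R12 → R39 = 14 hops' cost.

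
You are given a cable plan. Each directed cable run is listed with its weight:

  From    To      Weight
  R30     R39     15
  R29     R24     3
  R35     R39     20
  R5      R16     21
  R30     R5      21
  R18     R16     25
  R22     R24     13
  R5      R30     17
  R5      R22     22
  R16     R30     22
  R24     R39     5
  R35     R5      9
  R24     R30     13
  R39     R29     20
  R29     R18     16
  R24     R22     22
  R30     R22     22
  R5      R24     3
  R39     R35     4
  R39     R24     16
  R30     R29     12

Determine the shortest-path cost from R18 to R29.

59

Enumerating some paths:
R18 - R16 - R30 - R29: 25+22+12 = 59
R18 - R16 - R30 - R39 - R29: 25+22+15+20 = 82
Cheapest is R18 - R16 - R30 - R29 at 59.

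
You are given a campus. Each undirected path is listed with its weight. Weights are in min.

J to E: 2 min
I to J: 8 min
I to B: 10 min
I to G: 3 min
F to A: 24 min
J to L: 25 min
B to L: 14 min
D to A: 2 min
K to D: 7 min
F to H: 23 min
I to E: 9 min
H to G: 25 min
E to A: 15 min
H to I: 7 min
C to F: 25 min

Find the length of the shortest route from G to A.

Shortest distances from G:
G: 0
I: 3  (via G)
H: 10  (via I)
J: 11  (via I)
E: 12  (via I)
B: 13  (via I)
A: 27  (via E)
Shortest route: G–I–E–A = 27 min.

27 min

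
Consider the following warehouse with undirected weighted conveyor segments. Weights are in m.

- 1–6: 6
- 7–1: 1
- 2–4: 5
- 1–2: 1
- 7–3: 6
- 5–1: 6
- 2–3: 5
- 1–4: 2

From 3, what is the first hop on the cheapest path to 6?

Compare a few routes:
3–7–1–6: 6+1+6 = 13
3–2–1–6: 5+1+6 = 12
3–2–4–1–6: 5+5+2+6 = 18
The minimum is 12 m via 3–2–1–6.
So from 3 the first move is to 2.

2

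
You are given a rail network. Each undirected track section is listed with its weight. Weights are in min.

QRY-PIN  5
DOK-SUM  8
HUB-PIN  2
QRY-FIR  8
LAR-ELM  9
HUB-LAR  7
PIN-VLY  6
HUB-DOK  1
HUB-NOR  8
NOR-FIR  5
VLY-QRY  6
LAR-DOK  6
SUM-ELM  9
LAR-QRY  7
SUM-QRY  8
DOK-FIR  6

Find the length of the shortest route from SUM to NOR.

17 min

Settle nodes by increasing distance from SUM:
SUM: 0
DOK: 8  (via SUM)
QRY: 8  (via SUM)
ELM: 9  (via SUM)
HUB: 9  (via DOK)
PIN: 11  (via HUB)
LAR: 14  (via DOK)
VLY: 14  (via QRY)
FIR: 14  (via DOK)
NOR: 17  (via HUB)
Shortest route: SUM → DOK → HUB → NOR = 17 min.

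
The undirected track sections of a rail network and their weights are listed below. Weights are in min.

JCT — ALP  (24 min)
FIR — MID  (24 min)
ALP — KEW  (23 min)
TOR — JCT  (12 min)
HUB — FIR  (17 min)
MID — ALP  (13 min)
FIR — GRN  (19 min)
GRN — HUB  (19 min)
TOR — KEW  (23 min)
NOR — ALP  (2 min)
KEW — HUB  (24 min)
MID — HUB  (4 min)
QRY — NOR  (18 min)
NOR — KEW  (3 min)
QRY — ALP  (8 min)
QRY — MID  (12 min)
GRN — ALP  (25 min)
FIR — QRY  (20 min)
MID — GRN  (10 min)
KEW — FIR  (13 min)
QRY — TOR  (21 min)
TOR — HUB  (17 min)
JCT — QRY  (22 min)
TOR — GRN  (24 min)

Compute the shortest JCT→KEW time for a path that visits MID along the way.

Best JCT to MID: JCT–TOR–HUB–MID costing 33
Shortest MID→KEW: MID–ALP–NOR–KEW = 18
Total via MID: 33 + 18 = 51 min.

51 min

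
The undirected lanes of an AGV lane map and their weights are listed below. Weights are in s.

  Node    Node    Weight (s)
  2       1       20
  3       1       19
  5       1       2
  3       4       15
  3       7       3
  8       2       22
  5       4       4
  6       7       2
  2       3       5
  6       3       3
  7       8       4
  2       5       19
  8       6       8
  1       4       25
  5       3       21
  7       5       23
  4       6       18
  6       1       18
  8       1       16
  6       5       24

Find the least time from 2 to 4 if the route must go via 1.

26 s

Best 2 to 1: 2 → 1 costing 20
Best 1 to 4: 1 → 5 → 4 costing 6
Total via 1: 20 + 6 = 26 s.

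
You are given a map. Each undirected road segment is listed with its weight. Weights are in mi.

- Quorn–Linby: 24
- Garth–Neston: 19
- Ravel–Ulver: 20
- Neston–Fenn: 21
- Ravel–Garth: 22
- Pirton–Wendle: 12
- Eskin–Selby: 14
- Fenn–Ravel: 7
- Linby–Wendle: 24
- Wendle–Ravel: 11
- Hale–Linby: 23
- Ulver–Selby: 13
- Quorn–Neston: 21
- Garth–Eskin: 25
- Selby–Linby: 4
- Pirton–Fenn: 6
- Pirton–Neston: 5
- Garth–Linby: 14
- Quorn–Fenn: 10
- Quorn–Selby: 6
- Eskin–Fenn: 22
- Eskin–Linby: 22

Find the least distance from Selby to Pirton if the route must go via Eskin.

Shortest Selby→Eskin: Selby → Eskin = 14
Shortest Eskin→Pirton: Eskin → Fenn → Pirton = 28
Total via Eskin: 14 + 28 = 42 mi.

42 mi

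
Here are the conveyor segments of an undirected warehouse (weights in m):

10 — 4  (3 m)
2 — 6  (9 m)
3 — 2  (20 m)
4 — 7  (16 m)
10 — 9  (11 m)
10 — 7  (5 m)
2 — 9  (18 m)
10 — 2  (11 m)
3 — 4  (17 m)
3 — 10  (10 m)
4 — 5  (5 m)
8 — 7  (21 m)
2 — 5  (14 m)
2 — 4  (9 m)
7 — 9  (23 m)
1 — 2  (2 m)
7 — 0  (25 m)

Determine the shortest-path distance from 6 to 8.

Candidate routes:
6–2–10–7–8: 9+11+5+21 = 46
6–2–4–10–7–8: 9+9+3+5+21 = 47
6–2–4–7–8: 9+9+16+21 = 55
The minimum is 46 m via 6–2–10–7–8.

46 m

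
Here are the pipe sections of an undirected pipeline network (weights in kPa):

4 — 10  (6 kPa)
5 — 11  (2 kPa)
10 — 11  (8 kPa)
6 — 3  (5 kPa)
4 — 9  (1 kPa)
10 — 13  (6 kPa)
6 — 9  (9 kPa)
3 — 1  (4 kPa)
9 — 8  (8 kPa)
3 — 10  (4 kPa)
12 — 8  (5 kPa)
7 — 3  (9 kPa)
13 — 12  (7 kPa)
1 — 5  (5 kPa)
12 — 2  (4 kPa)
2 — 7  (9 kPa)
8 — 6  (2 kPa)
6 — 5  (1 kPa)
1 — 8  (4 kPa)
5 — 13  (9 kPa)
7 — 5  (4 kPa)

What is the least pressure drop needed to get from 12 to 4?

Enumerating some paths:
12–8–6–9–4: 5+2+9+1 = 17
12–8–6–3–10–4: 5+2+5+4+6 = 22
12–8–9–4: 5+8+1 = 14
12–13–10–4: 7+6+6 = 19
Cheapest is 12–8–9–4 at 14 kPa.

14 kPa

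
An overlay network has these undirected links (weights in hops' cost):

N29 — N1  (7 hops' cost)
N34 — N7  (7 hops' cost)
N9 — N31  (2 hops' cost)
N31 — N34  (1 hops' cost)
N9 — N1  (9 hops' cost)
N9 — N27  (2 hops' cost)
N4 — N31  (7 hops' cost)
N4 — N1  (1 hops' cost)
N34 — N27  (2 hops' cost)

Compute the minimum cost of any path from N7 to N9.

Running Dijkstra from N7:
N7: 0
N34: 7  (via N7)
N31: 8  (via N34)
N27: 9  (via N34)
N9: 10  (via N31)
Shortest route: N7 → N34 → N31 → N9 = 10 hops' cost.

10 hops' cost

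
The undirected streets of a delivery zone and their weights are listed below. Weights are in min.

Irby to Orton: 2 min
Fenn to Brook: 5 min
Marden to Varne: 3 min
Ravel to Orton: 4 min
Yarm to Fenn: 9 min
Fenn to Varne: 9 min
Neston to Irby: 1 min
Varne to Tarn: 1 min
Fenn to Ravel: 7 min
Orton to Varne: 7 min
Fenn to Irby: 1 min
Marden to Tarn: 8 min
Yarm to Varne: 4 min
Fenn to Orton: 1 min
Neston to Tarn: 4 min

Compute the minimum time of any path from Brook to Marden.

Candidate routes:
Brook–Fenn–Orton–Varne–Marden: 5+1+7+3 = 16
Brook–Fenn–Varne–Marden: 5+9+3 = 17
Brook–Fenn–Irby–Neston–Tarn–Varne–Marden: 5+1+1+4+1+3 = 15
Brook–Fenn–Orton–Irby–Neston–Tarn–Varne–Marden: 5+1+2+1+4+1+3 = 17
The minimum is 15 min via Brook–Fenn–Irby–Neston–Tarn–Varne–Marden.

15 min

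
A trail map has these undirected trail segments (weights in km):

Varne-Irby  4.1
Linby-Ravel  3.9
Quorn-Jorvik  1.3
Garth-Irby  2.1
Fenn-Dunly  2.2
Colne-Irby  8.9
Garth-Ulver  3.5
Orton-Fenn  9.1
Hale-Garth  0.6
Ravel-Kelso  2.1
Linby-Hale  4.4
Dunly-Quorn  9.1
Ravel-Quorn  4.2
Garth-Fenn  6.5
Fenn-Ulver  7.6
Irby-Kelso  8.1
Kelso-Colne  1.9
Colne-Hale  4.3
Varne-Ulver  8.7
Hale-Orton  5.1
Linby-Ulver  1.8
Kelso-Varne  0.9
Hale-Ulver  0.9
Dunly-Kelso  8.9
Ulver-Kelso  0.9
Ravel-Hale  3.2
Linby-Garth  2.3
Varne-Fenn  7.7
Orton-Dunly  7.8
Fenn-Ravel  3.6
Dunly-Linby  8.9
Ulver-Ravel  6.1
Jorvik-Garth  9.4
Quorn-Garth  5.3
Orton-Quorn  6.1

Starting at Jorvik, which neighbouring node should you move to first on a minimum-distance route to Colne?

Enumerating some paths:
Jorvik - Quorn - Garth - Hale - Ulver - Kelso - Colne: 1.3+5.3+0.6+0.9+0.9+1.9 = 10.9
Jorvik - Quorn - Ravel - Hale - Ulver - Kelso - Colne: 1.3+4.2+3.2+0.9+0.9+1.9 = 12.4
Jorvik - Quorn - Ravel - Kelso - Colne: 1.3+4.2+2.1+1.9 = 9.5
Jorvik - Quorn - Garth - Hale - Colne: 1.3+5.3+0.6+4.3 = 11.5
Cheapest is Jorvik - Quorn - Ravel - Kelso - Colne at 9.5 km.
So from Jorvik the first move is to Quorn.

Quorn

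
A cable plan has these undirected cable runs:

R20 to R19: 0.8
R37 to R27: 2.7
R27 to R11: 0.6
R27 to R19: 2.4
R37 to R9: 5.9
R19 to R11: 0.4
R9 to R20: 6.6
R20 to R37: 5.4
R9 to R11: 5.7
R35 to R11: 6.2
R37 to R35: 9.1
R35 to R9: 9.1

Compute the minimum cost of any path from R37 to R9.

5.9

Compare a few routes:
R37 → R27 → R19 → R11 → R9: 2.7+2.4+0.4+5.7 = 11.2
R37 → R27 → R11 → R19 → R20 → R9: 2.7+0.6+0.4+0.8+6.6 = 11.1
R37 → R9: 5.9 = 5.9
R37 → R27 → R11 → R9: 2.7+0.6+5.7 = 9
Cheapest is R37 → R9 at 5.9.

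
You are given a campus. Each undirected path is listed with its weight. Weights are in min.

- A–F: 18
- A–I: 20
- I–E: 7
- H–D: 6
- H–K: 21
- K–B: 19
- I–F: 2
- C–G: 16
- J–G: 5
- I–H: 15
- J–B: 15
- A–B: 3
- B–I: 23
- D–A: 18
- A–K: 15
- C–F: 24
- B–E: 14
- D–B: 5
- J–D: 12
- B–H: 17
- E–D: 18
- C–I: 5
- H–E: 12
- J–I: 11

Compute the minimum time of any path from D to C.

Settle nodes by increasing distance from D:
D: 0
B: 5  (via D)
H: 6  (via D)
A: 8  (via B)
J: 12  (via D)
G: 17  (via J)
E: 18  (via D)
I: 21  (via H)
F: 23  (via I)
K: 23  (via A)
C: 26  (via I)
Shortest route: D → H → I → C = 26 min.

26 min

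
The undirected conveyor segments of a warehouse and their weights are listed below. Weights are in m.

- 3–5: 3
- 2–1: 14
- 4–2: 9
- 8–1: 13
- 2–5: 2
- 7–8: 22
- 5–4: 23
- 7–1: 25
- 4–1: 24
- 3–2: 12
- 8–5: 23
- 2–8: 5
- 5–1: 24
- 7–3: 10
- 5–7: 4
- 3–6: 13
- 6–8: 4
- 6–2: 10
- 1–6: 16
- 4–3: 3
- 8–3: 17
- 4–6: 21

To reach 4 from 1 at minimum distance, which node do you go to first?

2

Enumerating some paths:
1 → 2 → 5 → 3 → 4: 14+2+3+3 = 22
1 → 8 → 2 → 5 → 3 → 4: 13+5+2+3+3 = 26
1 → 2 → 4: 14+9 = 23
1 → 4: 24 = 24
The minimum is 22 m via 1 → 2 → 5 → 3 → 4.
So from 1 the first move is to 2.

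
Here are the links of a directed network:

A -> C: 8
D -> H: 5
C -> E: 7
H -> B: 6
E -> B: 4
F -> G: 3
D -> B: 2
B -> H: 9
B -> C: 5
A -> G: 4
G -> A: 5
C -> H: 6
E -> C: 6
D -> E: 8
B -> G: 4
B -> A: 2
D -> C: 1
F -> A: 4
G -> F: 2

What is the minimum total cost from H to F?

12

Candidate routes:
H–B–G–F: 6+4+2 = 12
H–B–A–G–F: 6+2+4+2 = 14
The minimum is 12 via H–B–G–F.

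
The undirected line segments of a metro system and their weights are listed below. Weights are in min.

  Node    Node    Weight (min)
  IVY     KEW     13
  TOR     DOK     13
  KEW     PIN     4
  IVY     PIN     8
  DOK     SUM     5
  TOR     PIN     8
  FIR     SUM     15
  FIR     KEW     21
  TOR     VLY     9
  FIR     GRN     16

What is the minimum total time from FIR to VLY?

42 min

Running Dijkstra from FIR:
FIR: 0
SUM: 15  (via FIR)
GRN: 16  (via FIR)
DOK: 20  (via SUM)
KEW: 21  (via FIR)
PIN: 25  (via KEW)
TOR: 33  (via DOK)
IVY: 33  (via PIN)
VLY: 42  (via TOR)
Shortest route: FIR → SUM → DOK → TOR → VLY = 42 min.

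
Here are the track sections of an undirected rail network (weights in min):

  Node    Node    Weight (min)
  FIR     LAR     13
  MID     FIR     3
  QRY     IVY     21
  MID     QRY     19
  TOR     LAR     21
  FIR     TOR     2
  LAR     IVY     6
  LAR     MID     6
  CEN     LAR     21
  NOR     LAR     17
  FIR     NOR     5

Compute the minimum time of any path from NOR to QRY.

Settle nodes by increasing distance from NOR:
NOR: 0
FIR: 5  (via NOR)
TOR: 7  (via FIR)
MID: 8  (via FIR)
LAR: 14  (via MID)
IVY: 20  (via LAR)
QRY: 27  (via MID)
Shortest route: NOR → FIR → MID → QRY = 27 min.

27 min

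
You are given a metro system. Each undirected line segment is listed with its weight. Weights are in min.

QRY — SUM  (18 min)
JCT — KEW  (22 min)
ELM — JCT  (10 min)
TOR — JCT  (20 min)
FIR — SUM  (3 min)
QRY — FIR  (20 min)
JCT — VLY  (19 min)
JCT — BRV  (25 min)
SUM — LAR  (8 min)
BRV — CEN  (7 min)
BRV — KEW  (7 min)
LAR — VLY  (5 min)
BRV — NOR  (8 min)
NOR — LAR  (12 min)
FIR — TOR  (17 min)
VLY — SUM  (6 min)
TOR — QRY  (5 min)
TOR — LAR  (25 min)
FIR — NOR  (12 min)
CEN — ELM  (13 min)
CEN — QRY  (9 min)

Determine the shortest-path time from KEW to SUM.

Compare a few routes:
KEW - BRV - NOR - LAR - SUM: 7+8+12+8 = 35
KEW - BRV - NOR - LAR - VLY - SUM: 7+8+12+5+6 = 38
KEW - BRV - NOR - FIR - SUM: 7+8+12+3 = 30
The minimum is 30 min via KEW - BRV - NOR - FIR - SUM.

30 min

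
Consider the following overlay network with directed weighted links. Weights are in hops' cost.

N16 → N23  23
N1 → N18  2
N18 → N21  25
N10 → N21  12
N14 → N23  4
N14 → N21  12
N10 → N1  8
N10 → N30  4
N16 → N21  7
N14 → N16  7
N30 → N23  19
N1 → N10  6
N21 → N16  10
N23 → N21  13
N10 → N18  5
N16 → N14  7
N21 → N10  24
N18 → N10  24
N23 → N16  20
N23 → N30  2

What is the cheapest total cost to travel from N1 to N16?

28 hops' cost

Enumerating some paths:
N1 → N18 → N21 → N16: 2+25+10 = 37
N1 → N10 → N21 → N16: 6+12+10 = 28
Cheapest is N1 → N10 → N21 → N16 at 28 hops' cost.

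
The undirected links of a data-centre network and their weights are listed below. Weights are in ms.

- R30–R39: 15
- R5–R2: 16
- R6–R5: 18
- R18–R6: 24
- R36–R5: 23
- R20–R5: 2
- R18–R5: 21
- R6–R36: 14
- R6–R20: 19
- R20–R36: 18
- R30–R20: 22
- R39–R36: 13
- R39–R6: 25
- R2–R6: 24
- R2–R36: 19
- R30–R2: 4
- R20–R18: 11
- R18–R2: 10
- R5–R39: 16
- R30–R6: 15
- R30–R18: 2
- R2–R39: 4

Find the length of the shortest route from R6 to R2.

19 ms

Compare a few routes:
R6 - R2: 24 = 24
R6 - R30 - R2: 15+4 = 19
Cheapest is R6 - R30 - R2 at 19 ms.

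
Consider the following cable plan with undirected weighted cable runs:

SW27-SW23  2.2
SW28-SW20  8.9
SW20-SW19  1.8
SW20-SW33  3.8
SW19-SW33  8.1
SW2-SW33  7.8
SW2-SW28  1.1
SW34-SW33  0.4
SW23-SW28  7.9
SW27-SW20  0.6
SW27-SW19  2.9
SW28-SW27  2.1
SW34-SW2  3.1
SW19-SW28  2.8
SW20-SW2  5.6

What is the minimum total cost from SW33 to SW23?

Enumerating some paths:
SW33 → SW20 → SW27 → SW23: 3.8+0.6+2.2 = 6.6
SW33 → SW34 → SW2 → SW28 → SW27 → SW23: 0.4+3.1+1.1+2.1+2.2 = 8.9
Cheapest is SW33 → SW20 → SW27 → SW23 at 6.6.

6.6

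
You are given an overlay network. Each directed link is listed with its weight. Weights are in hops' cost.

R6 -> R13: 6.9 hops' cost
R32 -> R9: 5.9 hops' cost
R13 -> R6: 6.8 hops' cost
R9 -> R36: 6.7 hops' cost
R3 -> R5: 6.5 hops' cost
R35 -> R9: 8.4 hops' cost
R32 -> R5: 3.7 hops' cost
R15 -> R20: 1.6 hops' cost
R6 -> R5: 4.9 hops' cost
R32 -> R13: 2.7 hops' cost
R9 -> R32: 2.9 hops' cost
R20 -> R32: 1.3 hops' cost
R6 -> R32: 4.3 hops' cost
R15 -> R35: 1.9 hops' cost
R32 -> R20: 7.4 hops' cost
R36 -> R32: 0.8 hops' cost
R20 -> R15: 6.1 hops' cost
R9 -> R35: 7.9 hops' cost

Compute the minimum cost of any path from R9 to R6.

Settle nodes by increasing distance from R9:
R9: 0
R32: 2.9  (via R9)
R13: 5.6  (via R32)
R5: 6.6  (via R32)
R36: 6.7  (via R9)
R35: 7.9  (via R9)
R20: 10.3  (via R32)
R6: 12.4  (via R13)
Shortest route: R9 → R32 → R13 → R6 = 12.4 hops' cost.

12.4 hops' cost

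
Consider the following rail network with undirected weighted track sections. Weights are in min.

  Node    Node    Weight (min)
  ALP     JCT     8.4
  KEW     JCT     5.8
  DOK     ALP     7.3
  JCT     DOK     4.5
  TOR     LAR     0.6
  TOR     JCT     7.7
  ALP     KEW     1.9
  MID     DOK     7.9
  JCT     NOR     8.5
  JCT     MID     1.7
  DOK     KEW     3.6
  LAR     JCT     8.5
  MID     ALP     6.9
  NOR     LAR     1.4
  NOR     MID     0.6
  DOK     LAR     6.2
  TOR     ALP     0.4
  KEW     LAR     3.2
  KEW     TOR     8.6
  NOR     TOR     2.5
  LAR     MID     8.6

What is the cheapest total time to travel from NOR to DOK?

6.8 min

Compare a few routes:
NOR - LAR - TOR - ALP - KEW - DOK: 1.4+0.6+0.4+1.9+3.6 = 7.9
NOR - LAR - DOK: 1.4+6.2 = 7.6
NOR - MID - JCT - DOK: 0.6+1.7+4.5 = 6.8
Cheapest is NOR - MID - JCT - DOK at 6.8 min.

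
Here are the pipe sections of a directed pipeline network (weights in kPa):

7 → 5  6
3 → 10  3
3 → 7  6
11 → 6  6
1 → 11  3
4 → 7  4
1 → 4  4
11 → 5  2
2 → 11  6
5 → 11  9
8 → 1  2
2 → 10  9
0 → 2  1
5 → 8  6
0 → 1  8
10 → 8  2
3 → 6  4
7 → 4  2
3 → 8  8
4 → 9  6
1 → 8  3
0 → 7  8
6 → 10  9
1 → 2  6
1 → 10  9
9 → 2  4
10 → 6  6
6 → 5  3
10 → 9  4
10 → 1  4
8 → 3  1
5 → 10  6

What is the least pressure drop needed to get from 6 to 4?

Settle nodes by increasing distance from 6:
6: 0
5: 3  (via 6)
8: 9  (via 5)
10: 9  (via 6)
3: 10  (via 8)
1: 11  (via 8)
11: 12  (via 5)
9: 13  (via 10)
4: 15  (via 1)
Shortest route: 6 → 5 → 8 → 1 → 4 = 15 kPa.

15 kPa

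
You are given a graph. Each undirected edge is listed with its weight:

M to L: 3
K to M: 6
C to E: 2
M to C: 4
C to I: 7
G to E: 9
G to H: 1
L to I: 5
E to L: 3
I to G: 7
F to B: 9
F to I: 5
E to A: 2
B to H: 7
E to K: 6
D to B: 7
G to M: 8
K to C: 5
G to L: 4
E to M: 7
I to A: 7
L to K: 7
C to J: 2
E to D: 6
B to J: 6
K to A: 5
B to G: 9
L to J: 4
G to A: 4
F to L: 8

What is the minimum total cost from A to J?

Enumerating some paths:
A–G–L–J: 4+4+4 = 12
A–E–L–J: 2+3+4 = 9
A–K–C–J: 5+5+2 = 12
A–E–C–J: 2+2+2 = 6
The minimum is 6 via A–E–C–J.

6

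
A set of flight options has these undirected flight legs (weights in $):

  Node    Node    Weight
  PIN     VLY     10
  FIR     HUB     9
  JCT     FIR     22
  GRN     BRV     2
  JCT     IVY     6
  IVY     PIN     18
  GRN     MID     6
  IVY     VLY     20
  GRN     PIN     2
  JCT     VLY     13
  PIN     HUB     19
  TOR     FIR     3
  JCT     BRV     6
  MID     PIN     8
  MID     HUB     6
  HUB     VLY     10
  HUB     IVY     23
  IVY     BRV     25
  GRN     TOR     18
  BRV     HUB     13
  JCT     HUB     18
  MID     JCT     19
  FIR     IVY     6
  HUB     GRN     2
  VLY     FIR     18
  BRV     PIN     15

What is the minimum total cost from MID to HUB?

$6

Running Dijkstra from MID:
MID: 0
HUB: 6  (via MID)
Shortest route: MID → HUB = $6.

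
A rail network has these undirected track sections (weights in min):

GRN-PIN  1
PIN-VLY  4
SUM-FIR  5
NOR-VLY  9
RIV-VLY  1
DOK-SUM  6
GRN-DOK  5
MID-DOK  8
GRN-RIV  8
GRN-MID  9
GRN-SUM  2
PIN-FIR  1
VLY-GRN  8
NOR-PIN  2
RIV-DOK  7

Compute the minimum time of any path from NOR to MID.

Settle nodes by increasing distance from NOR:
NOR: 0
PIN: 2  (via NOR)
GRN: 3  (via PIN)
FIR: 3  (via PIN)
SUM: 5  (via GRN)
VLY: 6  (via PIN)
RIV: 7  (via VLY)
DOK: 8  (via GRN)
MID: 12  (via GRN)
Shortest route: NOR → PIN → GRN → MID = 12 min.

12 min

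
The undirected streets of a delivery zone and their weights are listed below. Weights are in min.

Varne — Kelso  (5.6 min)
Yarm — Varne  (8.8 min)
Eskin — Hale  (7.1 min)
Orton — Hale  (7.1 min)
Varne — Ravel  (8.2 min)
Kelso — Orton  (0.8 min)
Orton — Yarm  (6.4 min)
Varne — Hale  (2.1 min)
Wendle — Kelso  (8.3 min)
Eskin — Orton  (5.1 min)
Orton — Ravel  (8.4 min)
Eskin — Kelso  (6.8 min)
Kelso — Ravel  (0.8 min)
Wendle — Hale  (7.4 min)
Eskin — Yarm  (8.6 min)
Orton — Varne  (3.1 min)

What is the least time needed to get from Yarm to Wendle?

15.5 min

Enumerating some paths:
Yarm → Orton → Kelso → Wendle: 6.4+0.8+8.3 = 15.5
Yarm → Varne → Hale → Wendle: 8.8+2.1+7.4 = 18.3
The minimum is 15.5 min via Yarm → Orton → Kelso → Wendle.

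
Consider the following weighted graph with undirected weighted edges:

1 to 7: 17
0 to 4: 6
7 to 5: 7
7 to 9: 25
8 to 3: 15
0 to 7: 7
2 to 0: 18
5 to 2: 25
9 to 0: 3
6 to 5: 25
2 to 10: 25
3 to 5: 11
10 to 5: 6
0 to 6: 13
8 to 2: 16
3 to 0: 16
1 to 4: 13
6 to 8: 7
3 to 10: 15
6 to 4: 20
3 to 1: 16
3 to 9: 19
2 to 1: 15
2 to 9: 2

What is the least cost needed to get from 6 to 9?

16

Enumerating some paths:
6 → 8 → 2 → 9: 7+16+2 = 25
6 → 0 → 9: 13+3 = 16
Cheapest is 6 → 0 → 9 at 16.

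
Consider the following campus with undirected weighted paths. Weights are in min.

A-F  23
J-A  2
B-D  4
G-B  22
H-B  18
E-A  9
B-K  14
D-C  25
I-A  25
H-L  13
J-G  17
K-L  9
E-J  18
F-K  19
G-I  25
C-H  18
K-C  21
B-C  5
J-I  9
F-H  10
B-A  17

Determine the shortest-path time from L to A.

40 min

Running Dijkstra from L:
L: 0
K: 9  (via L)
H: 13  (via L)
B: 23  (via K)
F: 23  (via H)
D: 27  (via B)
C: 28  (via B)
A: 40  (via B)
Shortest route: L → K → B → A = 40 min.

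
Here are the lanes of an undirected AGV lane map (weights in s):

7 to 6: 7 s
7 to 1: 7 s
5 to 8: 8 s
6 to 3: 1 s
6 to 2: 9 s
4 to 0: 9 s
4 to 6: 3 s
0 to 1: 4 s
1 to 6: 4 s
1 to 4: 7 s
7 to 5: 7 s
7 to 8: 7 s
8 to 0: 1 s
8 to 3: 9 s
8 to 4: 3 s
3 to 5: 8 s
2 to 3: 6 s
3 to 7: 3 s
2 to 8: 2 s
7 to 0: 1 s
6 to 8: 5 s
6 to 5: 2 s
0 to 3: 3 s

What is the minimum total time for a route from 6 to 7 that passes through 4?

8 s

Best 6 to 4: 6–4 costing 3
Shortest 4→7: 4–8–0–7 = 5
Total via 4: 3 + 5 = 8 s.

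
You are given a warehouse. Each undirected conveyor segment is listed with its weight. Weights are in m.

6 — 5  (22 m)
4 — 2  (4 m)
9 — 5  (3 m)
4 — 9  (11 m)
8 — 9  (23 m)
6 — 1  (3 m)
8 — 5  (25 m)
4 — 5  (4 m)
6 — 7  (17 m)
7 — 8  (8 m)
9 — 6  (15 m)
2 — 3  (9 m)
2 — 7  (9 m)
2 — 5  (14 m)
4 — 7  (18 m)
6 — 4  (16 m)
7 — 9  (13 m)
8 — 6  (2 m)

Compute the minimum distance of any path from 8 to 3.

26 m

Compare a few routes:
8–7–2–3: 8+9+9 = 26
8–6–7–2–3: 2+17+9+9 = 37
8–6–4–2–3: 2+16+4+9 = 31
8–6–9–5–4–2–3: 2+15+3+4+4+9 = 37
The minimum is 26 m via 8–7–2–3.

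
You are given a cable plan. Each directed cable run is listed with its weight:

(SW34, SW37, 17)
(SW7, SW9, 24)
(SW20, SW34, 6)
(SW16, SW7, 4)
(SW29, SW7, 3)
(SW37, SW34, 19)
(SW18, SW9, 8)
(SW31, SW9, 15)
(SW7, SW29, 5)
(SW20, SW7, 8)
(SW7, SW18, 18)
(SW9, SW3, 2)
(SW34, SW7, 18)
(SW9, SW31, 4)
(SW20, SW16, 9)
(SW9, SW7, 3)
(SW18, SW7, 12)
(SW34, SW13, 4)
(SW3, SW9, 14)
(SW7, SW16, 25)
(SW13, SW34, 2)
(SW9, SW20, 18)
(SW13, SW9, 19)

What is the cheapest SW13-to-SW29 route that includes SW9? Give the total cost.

Best SW13 to SW9: SW13 → SW9 costing 19
Best SW9 to SW29: SW9 → SW7 → SW29 costing 8
Total via SW9: 19 + 8 = 27.

27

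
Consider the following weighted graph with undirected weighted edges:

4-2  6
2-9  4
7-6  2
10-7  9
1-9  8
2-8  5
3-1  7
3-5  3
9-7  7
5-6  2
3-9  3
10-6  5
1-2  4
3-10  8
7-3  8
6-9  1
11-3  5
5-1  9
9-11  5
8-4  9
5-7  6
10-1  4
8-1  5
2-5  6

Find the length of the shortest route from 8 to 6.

Compare a few routes:
8 → 2 → 9 → 6: 5+4+1 = 10
8 → 2 → 5 → 6: 5+6+2 = 13
8 → 1 → 9 → 6: 5+8+1 = 14
The minimum is 10 via 8 → 2 → 9 → 6.

10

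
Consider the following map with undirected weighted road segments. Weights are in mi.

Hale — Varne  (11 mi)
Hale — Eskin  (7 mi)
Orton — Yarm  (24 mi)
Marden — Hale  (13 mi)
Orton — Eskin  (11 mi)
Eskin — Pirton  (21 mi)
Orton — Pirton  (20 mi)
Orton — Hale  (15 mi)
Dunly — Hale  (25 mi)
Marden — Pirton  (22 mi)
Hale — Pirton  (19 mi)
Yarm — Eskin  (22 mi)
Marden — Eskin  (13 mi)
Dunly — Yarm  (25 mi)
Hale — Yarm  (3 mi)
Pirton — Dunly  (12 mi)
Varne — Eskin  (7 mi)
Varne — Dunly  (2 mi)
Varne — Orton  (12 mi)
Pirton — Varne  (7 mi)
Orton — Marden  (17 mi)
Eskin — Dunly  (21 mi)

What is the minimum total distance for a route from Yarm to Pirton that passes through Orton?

Best Yarm to Orton: Yarm → Hale → Orton costing 18
Shortest Orton→Pirton: Orton → Varne → Pirton = 19
Total via Orton: 18 + 19 = 37 mi.

37 mi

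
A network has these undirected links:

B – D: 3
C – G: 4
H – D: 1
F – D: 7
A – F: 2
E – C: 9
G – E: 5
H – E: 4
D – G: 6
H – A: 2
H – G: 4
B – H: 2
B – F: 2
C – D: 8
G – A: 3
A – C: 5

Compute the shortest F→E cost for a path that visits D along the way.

Shortest F→D: F → B → D = 5
Shortest D→E: D → H → E = 5
Total via D: 5 + 5 = 10.

10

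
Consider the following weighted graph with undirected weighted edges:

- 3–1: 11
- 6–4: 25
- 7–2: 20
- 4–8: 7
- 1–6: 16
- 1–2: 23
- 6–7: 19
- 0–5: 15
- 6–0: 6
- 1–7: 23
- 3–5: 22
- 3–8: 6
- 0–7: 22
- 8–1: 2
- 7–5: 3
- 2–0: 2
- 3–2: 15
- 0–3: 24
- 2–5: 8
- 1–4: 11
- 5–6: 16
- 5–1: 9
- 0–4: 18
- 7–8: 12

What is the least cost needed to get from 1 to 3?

8

Shortest distances from 1:
1: 0
8: 2  (via 1)
3: 8  (via 8)
Shortest route: 1 → 8 → 3 = 8.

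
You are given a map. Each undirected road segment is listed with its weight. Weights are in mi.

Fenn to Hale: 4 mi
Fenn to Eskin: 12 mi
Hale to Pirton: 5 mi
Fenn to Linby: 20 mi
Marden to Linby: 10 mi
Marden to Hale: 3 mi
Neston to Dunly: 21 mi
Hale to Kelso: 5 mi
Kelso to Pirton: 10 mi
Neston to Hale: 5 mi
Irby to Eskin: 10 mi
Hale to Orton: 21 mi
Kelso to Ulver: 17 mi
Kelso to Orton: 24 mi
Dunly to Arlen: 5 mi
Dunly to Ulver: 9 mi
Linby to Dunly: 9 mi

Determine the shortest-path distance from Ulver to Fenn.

26 mi

Settle nodes by increasing distance from Ulver:
Ulver: 0
Dunly: 9  (via Ulver)
Arlen: 14  (via Dunly)
Kelso: 17  (via Ulver)
Linby: 18  (via Dunly)
Hale: 22  (via Kelso)
Marden: 25  (via Hale)
Fenn: 26  (via Hale)
Shortest route: Ulver–Kelso–Hale–Fenn = 26 mi.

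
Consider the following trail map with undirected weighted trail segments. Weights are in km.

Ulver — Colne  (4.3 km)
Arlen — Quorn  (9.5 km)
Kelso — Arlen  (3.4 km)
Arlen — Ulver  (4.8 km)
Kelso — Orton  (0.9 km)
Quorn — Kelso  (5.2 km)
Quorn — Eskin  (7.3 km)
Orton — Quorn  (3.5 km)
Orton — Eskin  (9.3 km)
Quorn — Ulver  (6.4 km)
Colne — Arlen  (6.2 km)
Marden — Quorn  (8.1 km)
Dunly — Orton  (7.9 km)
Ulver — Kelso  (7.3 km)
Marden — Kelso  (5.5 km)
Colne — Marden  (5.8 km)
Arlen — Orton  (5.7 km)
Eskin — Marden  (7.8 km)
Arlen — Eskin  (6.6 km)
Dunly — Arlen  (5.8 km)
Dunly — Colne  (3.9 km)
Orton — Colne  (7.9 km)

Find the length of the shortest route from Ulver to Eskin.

11.4 km

Compare a few routes:
Ulver–Kelso–Arlen–Eskin: 7.3+3.4+6.6 = 17.3
Ulver–Colne–Arlen–Eskin: 4.3+6.2+6.6 = 17.1
Ulver–Quorn–Eskin: 6.4+7.3 = 13.7
Ulver–Arlen–Eskin: 4.8+6.6 = 11.4
The minimum is 11.4 km via Ulver–Arlen–Eskin.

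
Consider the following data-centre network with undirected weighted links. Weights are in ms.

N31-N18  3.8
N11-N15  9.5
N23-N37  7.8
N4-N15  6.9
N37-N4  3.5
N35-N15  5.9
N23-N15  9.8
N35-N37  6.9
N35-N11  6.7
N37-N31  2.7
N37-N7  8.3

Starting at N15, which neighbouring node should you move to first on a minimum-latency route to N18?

Candidate routes:
N15–N35–N37–N31–N18: 5.9+6.9+2.7+3.8 = 19.3
N15–N4–N37–N31–N18: 6.9+3.5+2.7+3.8 = 16.9
Cheapest is N15–N4–N37–N31–N18 at 16.9 ms.
So from N15 the first move is to N4.

N4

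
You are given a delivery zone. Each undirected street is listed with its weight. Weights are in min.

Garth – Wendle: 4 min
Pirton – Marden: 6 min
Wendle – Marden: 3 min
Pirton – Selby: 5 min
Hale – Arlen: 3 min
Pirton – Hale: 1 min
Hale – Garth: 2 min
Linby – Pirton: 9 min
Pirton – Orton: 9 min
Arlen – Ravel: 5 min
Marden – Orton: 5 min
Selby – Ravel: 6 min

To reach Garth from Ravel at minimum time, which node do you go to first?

Arlen

Candidate routes:
Ravel - Arlen - Hale - Pirton - Marden - Wendle - Garth: 5+3+1+6+3+4 = 22
Ravel - Selby - Pirton - Hale - Garth: 6+5+1+2 = 14
Ravel - Arlen - Hale - Garth: 5+3+2 = 10
Ravel - Selby - Pirton - Marden - Wendle - Garth: 6+5+6+3+4 = 24
Cheapest is Ravel - Arlen - Hale - Garth at 10 min.
So from Ravel the first move is to Arlen.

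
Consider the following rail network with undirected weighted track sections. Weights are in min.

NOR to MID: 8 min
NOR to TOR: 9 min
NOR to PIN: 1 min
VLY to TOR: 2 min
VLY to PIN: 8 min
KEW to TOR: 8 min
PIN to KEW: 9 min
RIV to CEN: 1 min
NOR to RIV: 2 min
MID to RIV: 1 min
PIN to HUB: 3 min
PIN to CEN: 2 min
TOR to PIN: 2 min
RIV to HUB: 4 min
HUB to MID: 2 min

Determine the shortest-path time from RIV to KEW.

12 min

Running Dijkstra from RIV:
RIV: 0
CEN: 1  (via RIV)
MID: 1  (via RIV)
NOR: 2  (via RIV)
HUB: 3  (via MID)
PIN: 3  (via CEN)
TOR: 5  (via PIN)
VLY: 7  (via TOR)
KEW: 12  (via PIN)
Shortest route: RIV–CEN–PIN–KEW = 12 min.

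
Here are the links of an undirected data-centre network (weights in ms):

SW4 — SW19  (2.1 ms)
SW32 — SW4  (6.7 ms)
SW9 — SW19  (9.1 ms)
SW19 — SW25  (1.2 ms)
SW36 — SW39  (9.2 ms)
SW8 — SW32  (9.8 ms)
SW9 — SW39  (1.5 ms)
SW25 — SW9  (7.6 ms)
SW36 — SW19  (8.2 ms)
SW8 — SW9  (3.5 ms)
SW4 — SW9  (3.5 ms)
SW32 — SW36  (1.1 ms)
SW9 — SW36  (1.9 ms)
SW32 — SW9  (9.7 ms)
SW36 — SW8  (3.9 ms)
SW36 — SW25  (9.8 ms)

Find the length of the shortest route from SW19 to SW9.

Candidate routes:
SW19 - SW25 - SW9: 1.2+7.6 = 8.8
SW19 - SW36 - SW9: 8.2+1.9 = 10.1
SW19 - SW9: 9.1 = 9.1
SW19 - SW4 - SW9: 2.1+3.5 = 5.6
The minimum is 5.6 ms via SW19 - SW4 - SW9.

5.6 ms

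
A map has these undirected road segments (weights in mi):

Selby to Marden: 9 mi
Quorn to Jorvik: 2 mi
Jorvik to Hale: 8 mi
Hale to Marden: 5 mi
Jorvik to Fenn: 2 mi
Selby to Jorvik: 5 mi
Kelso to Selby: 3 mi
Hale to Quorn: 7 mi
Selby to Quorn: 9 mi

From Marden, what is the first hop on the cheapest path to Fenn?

Compare a few routes:
Marden - Hale - Jorvik - Fenn: 5+8+2 = 15
Marden - Hale - Quorn - Jorvik - Fenn: 5+7+2+2 = 16
Cheapest is Marden - Hale - Jorvik - Fenn at 15 mi.
So from Marden the first move is to Hale.

Hale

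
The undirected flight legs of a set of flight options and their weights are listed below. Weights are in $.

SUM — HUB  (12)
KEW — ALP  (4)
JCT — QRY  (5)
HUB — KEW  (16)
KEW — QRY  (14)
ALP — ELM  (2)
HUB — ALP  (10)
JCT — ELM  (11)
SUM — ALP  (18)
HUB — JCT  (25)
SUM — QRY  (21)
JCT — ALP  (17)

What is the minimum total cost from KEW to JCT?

$17

Candidate routes:
KEW–QRY–JCT: 14+5 = 19
KEW–ALP–ELM–JCT: 4+2+11 = 17
Cheapest is KEW–ALP–ELM–JCT at $17.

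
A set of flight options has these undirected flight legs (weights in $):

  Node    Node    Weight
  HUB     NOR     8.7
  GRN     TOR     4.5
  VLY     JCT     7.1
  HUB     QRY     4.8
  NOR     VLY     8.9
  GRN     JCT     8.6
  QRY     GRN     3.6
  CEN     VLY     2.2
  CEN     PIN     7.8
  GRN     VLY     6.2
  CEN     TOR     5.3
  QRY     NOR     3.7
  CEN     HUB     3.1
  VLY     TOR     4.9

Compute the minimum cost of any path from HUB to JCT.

$12.4

Settle nodes by increasing distance from HUB:
HUB: 0
CEN: 3.1  (via HUB)
QRY: 4.8  (via HUB)
VLY: 5.3  (via CEN)
TOR: 8.4  (via CEN)
GRN: 8.4  (via QRY)
NOR: 8.5  (via QRY)
PIN: 10.9  (via CEN)
JCT: 12.4  (via VLY)
Shortest route: HUB → CEN → VLY → JCT = $12.4.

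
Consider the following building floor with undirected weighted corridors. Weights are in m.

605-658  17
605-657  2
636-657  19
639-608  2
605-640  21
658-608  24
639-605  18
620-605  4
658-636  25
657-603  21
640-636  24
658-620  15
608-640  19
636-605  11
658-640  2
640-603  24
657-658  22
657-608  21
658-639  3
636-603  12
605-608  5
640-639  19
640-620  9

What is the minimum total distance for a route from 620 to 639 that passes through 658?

14 m

Shortest 620→658: 620 → 640 → 658 = 11
Best 658 to 639: 658 → 639 costing 3
Total via 658: 11 + 3 = 14 m.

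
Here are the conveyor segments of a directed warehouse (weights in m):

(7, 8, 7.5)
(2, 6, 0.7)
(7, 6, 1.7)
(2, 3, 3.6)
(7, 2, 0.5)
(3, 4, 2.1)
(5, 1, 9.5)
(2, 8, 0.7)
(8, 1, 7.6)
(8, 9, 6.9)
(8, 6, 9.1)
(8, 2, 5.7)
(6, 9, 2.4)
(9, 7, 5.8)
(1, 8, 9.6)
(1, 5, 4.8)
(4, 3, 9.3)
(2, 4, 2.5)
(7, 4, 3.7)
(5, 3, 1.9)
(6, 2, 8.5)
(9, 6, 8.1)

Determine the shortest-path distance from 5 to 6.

Shortest distances from 5:
5: 0
3: 1.9  (via 5)
4: 4  (via 3)
1: 9.5  (via 5)
8: 19.1  (via 1)
2: 24.8  (via 8)
6: 25.5  (via 2)
Shortest route: 5 → 1 → 8 → 2 → 6 = 25.5 m.

25.5 m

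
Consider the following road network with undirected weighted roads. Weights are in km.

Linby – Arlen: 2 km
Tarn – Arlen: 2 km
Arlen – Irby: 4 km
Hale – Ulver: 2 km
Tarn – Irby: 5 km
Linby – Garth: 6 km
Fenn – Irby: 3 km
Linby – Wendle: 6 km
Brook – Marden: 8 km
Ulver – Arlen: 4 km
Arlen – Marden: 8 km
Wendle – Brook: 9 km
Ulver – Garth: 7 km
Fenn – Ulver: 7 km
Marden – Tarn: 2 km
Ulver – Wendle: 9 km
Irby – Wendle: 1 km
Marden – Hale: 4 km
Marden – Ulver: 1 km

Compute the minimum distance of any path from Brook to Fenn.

Candidate routes:
Brook–Marden–Ulver–Fenn: 8+1+7 = 16
Brook–Marden–Tarn–Irby–Fenn: 8+2+5+3 = 18
Brook–Marden–Tarn–Arlen–Irby–Fenn: 8+2+2+4+3 = 19
Brook–Wendle–Irby–Fenn: 9+1+3 = 13
Cheapest is Brook–Wendle–Irby–Fenn at 13 km.

13 km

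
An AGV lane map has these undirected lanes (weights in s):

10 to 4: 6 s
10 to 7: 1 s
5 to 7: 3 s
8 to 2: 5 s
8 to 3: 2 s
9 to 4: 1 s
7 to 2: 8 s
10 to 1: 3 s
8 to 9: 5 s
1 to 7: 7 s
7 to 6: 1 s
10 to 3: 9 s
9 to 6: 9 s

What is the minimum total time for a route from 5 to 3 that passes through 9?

Best 5 to 9: 5 → 7 → 10 → 4 → 9 costing 11
Shortest 9→3: 9 → 8 → 3 = 7
Total via 9: 11 + 7 = 18 s.

18 s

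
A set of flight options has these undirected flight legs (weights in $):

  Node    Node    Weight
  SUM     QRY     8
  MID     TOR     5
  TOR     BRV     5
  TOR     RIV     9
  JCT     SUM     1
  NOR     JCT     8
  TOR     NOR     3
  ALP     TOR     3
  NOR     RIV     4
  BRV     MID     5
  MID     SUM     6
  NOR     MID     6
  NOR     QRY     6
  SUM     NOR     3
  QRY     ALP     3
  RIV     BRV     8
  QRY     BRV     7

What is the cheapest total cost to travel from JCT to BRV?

$12

Shortest distances from JCT:
JCT: 0
SUM: 1  (via JCT)
NOR: 4  (via SUM)
MID: 7  (via SUM)
TOR: 7  (via NOR)
RIV: 8  (via NOR)
QRY: 9  (via SUM)
ALP: 10  (via TOR)
BRV: 12  (via MID)
Shortest route: JCT → SUM → MID → BRV = $12.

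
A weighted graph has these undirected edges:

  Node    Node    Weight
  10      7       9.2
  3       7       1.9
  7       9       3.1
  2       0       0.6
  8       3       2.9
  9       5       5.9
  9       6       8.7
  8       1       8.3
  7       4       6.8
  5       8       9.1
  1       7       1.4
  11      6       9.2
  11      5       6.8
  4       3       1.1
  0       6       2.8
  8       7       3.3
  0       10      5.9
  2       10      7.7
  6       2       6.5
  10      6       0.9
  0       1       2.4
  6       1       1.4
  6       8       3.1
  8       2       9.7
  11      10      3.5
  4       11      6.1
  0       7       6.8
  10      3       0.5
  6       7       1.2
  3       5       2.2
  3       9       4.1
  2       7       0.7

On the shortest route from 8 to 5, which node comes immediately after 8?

3

Enumerating some paths:
8 → 3 → 5: 2.9+2.2 = 5.1
8 → 6 → 10 → 3 → 5: 3.1+0.9+0.5+2.2 = 6.7
The minimum is 5.1 via 8 → 3 → 5.
So from 8 the first move is to 3.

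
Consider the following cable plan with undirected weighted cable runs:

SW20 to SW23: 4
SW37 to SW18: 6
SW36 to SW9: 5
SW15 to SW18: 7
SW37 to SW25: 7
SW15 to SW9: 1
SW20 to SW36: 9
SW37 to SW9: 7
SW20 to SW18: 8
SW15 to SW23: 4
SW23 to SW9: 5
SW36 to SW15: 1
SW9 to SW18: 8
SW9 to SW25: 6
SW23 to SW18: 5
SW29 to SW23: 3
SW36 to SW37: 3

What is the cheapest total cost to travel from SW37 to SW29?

Running Dijkstra from SW37:
SW37: 0
SW36: 3  (via SW37)
SW15: 4  (via SW36)
SW9: 5  (via SW15)
SW18: 6  (via SW37)
SW25: 7  (via SW37)
SW23: 8  (via SW15)
SW29: 11  (via SW23)
Shortest route: SW37 → SW36 → SW15 → SW23 → SW29 = 11.

11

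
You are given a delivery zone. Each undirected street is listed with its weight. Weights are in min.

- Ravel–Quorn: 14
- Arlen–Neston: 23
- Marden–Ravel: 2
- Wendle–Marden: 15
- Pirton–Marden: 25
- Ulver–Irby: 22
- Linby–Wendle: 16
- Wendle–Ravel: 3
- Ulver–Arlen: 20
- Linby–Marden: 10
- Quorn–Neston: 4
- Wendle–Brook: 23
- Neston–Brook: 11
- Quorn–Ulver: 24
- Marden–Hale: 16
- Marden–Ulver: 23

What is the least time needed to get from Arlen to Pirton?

Candidate routes:
Arlen - Ulver - Marden - Pirton: 20+23+25 = 68
Arlen - Ulver - Quorn - Ravel - Marden - Pirton: 20+24+14+2+25 = 85
Arlen - Neston - Quorn - Ravel - Wendle - Marden - Pirton: 23+4+14+3+15+25 = 84
Cheapest is Arlen - Ulver - Marden - Pirton at 68 min.

68 min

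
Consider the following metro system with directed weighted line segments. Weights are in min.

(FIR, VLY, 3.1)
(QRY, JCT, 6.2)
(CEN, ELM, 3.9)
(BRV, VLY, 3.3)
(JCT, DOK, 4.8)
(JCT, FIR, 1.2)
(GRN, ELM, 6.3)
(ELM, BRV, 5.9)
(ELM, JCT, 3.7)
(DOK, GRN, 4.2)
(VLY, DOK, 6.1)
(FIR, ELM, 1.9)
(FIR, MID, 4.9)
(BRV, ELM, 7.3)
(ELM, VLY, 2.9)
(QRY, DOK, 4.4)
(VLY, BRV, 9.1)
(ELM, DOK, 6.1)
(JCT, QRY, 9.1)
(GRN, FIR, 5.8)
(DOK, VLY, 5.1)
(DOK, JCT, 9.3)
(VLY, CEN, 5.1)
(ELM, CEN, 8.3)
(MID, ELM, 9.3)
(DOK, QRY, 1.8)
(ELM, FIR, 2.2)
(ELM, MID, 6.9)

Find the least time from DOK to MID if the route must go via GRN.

14.9 min

Shortest DOK→GRN: DOK–GRN = 4.2
Best GRN to MID: GRN–FIR–MID costing 10.7
Total via GRN: 4.2 + 10.7 = 14.9 min.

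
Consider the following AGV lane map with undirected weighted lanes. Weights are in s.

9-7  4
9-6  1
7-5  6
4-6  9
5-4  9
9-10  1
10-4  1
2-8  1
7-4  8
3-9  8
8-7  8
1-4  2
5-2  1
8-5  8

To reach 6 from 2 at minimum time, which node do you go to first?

Enumerating some paths:
2 - 5 - 7 - 9 - 6: 1+6+4+1 = 12
2 - 5 - 4 - 10 - 9 - 6: 1+9+1+1+1 = 13
Cheapest is 2 - 5 - 7 - 9 - 6 at 12 s.
So from 2 the first move is to 5.

5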